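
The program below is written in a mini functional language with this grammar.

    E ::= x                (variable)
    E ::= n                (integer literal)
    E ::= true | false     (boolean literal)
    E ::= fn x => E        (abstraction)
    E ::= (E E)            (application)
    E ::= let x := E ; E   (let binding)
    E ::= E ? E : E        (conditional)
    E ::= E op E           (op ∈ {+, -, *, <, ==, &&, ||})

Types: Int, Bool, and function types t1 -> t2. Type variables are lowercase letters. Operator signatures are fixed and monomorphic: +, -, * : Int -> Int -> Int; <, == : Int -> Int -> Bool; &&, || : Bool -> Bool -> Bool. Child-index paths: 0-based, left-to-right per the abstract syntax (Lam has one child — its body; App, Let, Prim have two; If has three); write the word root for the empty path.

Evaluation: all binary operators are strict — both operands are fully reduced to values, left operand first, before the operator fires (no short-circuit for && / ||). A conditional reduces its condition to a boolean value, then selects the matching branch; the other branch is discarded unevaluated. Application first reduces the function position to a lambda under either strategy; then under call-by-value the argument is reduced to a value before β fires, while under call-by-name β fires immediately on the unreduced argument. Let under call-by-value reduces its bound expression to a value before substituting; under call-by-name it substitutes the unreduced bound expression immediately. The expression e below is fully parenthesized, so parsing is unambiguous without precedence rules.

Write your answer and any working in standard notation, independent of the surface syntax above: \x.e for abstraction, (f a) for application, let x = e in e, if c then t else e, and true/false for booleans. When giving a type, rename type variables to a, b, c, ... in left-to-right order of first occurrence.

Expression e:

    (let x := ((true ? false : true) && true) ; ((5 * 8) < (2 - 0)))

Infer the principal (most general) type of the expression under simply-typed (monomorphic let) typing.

Derivation:
  unify Bool ~ Bool
  unify Bool ~ Bool
  unify Bool ~ Bool
  unify Bool ~ Bool
let x : Bool
  unify Int ~ Int
  unify Int ~ Int
  unify Int ~ Int
  unify Int ~ Int
  unify Int ~ Int
  unify Int ~ Int

Answer: Bool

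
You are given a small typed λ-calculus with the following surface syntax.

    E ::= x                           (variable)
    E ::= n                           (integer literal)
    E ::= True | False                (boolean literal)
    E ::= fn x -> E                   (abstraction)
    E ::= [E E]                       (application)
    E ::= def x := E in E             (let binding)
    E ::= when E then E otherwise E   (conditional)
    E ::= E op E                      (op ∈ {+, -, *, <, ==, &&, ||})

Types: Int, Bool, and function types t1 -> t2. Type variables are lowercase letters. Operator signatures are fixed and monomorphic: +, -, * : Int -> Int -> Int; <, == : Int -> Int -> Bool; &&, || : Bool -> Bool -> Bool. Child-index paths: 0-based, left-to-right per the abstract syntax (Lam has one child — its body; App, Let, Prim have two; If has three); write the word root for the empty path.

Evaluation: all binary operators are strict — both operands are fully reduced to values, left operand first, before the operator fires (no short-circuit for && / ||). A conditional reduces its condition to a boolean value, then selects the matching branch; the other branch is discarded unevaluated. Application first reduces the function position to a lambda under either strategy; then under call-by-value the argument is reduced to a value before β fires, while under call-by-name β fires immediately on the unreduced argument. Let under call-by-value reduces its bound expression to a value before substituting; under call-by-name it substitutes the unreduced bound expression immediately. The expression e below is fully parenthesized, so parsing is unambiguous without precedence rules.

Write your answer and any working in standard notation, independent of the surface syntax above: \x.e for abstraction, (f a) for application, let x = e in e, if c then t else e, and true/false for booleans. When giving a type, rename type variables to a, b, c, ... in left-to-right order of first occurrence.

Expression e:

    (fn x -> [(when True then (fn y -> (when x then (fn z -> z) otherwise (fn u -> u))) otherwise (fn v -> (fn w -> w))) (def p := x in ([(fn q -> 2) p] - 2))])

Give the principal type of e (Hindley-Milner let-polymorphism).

Answer: Bool -> a -> a

Derivation:
  unify Bool ~ Bool
x : a
  unify a ~ Bool
z : c
\z._ : c -> c
u : d
\u._ : d -> d
  unify c -> c ~ d -> d
  unify c ~ d
  unify d ~ d
\y._ : b -> d -> d
w : f
\w._ : f -> f
\v._ : e -> f -> f
  unify b -> d -> d ~ e -> f -> f
  unify b ~ e
  unify d -> d ~ f -> f
  unify d ~ f
  unify f ~ f
x : Bool
let p : Bool
\q._ : g -> Int
p : Bool
  unify g -> Int ~ Bool -> h
  unify g ~ Bool
  unify Int ~ h
_ _ : Int
  unify Int ~ Int
  unify Int ~ Int
  unify e -> f -> f ~ Int -> i
  unify e ~ Int
  unify f -> f ~ i
_ _ : f -> f
\x._ : Bool -> f -> f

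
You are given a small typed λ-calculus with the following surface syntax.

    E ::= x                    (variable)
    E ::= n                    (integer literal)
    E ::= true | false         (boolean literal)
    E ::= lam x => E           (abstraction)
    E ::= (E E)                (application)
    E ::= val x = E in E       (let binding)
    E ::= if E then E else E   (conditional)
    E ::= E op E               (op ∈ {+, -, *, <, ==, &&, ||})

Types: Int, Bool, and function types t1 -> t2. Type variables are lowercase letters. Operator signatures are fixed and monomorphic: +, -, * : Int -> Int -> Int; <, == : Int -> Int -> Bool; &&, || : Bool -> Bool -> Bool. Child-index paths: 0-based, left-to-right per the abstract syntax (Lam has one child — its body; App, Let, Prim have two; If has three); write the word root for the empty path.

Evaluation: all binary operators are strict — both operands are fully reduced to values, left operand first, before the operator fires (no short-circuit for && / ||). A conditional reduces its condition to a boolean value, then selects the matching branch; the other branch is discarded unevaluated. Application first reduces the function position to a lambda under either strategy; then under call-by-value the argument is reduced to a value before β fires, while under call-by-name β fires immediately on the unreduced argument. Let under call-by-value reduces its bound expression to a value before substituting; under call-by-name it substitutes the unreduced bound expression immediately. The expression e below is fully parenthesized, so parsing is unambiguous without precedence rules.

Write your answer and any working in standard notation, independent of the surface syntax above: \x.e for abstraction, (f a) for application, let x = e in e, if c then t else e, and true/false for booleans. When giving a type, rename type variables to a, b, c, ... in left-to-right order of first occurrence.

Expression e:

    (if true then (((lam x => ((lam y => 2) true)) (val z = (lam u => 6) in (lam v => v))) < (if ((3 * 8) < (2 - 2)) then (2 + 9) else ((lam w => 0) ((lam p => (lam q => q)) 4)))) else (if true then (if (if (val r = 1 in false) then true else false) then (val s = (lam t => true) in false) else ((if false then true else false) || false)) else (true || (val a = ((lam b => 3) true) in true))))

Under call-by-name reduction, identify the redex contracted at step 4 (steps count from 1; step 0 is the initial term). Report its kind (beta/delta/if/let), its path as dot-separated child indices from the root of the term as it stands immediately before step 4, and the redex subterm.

Answer: delta at 1.0.0 : (3 * 8)

Working:
step 0: (if true then (((\x.((\y.2) true)) (let z = (\u.6) in (\v.v))) < (if ((3 * 8) < (2 - 2)) then (2 + 9) else ((\w.0) ((\p.(\q.q)) 4)))) else (if true then (if (if (let r = 1 in false) then true else false) then (let s = (\t.true) in false) else ((if false then true else false) || false)) else (true || (let a = ((\b.3) true) in true))))
step 1: [if@root] (((\x.((\y.2) true)) (let z = (\u.6) in (\v.v))) < (if ((3 * 8) < (2 - 2)) then (2 + 9) else ((\w.0) ((\p.(\q.q)) 4))))
step 2: [beta@0] (((\y.2) true) < (if ((3 * 8) < (2 - 2)) then (2 + 9) else ((\w.0) ((\p.(\q.q)) 4))))
step 3: [beta@0] (2 < (if ((3 * 8) < (2 - 2)) then (2 + 9) else ((\w.0) ((\p.(\q.q)) 4))))
step 4: [delta@1.0.0] (2 < (if (24 < (2 - 2)) then (2 + 9) else ((\w.0) ((\p.(\q.q)) 4))))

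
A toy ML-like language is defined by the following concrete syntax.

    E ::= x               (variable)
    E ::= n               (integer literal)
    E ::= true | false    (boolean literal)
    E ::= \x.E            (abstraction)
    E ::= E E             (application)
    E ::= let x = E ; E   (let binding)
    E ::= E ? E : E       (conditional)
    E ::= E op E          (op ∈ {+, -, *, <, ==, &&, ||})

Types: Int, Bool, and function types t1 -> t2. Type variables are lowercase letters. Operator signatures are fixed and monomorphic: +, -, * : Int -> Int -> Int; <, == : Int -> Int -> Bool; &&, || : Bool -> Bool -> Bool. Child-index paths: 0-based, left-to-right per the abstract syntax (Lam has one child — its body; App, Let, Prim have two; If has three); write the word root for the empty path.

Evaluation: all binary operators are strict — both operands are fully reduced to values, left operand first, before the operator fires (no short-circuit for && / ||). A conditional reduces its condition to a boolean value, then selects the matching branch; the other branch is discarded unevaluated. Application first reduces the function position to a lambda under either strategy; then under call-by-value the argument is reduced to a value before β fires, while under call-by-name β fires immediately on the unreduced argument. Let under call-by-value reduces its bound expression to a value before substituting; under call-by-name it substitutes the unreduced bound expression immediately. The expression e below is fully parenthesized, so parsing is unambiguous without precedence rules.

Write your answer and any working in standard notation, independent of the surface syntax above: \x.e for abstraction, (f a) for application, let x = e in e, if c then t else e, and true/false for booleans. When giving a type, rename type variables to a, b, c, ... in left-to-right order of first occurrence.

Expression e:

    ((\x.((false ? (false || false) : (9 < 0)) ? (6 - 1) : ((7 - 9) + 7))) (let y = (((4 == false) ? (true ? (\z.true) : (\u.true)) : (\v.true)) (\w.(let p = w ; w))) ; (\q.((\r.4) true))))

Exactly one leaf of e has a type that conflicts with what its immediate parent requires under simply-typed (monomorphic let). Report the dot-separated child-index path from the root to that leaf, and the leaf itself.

Answer: 1.0.0.0.1 : false

Trace:
  unify Bool ~ Bool
  unify Bool ~ Bool
  unify Bool ~ Bool
  unify Int ~ Int
  unify Int ~ Int
  unify Bool ~ Bool
  unify Bool ~ Bool
  unify Int ~ Int
  unify Int ~ Int
  unify Int ~ Int
  unify Int ~ Int
  unify Int ~ Int
  unify Int ~ Int
  unify Int ~ Int
\x._ : a -> Int
  unify Int ~ Int
  unify Bool ~ Int
  FAIL: mismatch Bool ~ Int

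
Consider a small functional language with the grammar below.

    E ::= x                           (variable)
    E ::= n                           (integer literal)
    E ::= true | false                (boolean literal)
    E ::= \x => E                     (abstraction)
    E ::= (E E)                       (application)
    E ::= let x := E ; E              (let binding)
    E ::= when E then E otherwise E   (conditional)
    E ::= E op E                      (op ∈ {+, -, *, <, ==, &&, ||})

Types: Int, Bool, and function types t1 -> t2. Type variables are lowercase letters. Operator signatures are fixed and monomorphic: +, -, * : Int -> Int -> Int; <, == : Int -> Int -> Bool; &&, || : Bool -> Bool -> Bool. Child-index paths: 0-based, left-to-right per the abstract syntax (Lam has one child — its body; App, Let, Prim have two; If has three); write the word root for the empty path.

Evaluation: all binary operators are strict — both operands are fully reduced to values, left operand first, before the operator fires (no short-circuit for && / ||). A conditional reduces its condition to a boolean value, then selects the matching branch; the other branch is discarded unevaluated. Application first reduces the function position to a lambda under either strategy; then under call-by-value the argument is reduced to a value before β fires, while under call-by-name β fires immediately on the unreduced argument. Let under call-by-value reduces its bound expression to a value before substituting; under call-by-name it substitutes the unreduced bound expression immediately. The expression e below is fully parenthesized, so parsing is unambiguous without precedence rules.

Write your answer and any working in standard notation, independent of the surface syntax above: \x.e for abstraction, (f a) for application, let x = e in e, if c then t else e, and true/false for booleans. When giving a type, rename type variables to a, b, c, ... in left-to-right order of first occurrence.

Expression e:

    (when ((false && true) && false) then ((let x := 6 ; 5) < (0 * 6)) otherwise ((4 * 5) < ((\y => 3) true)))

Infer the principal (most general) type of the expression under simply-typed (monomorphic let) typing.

Answer: Bool

Trace:
  unify Bool ~ Bool
  unify Bool ~ Bool
  unify Bool ~ Bool
  unify Bool ~ Bool
  unify Bool ~ Bool
let x : Int
  unify Int ~ Int
  unify Int ~ Int
  unify Int ~ Int
  unify Int ~ Int
  unify Int ~ Int
  unify Int ~ Int
  unify Int ~ Int
\y._ : a -> Int
  unify a -> Int ~ Bool -> b
  unify a ~ Bool
  unify Int ~ b
_ _ : Int
  unify Int ~ Int
  unify Bool ~ Bool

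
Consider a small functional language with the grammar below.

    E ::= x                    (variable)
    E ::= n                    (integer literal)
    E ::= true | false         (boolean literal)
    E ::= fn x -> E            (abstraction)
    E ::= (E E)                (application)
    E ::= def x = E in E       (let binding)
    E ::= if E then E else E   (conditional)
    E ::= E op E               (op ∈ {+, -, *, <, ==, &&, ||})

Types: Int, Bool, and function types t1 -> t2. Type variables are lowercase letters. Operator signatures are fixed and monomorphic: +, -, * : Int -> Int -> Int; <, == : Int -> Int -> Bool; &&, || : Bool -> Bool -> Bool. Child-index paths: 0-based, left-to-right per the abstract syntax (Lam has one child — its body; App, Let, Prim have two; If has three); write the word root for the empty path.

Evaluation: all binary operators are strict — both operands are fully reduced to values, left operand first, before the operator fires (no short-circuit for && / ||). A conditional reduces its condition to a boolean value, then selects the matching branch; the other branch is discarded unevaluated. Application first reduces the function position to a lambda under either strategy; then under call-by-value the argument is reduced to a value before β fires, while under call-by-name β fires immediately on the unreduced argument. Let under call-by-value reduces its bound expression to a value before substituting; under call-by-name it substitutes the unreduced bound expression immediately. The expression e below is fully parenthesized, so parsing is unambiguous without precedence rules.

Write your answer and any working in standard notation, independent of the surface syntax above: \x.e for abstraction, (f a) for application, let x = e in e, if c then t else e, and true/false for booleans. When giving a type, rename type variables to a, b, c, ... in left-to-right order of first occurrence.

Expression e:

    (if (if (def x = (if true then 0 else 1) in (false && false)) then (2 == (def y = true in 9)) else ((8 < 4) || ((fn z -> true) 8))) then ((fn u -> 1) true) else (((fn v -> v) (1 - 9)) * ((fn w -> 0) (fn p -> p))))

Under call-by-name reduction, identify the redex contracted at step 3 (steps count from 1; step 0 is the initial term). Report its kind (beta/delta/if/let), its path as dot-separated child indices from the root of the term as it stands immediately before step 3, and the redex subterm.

Answer: if at 0 : (if false then (2 == (let y = true in 9)) else ((8 < 4) || ((\z.true) 8)))

Trace:
step 0: (if (if (let x = (if true then 0 else 1) in (false && false)) then (2 == (let y = true in 9)) else ((8 < 4) || ((\z.true) 8))) then ((\u.1) true) else (((\v.v) (1 - 9)) * ((\w.0) (\p.p))))
step 1: [let@0.0] (if (if (false && false) then (2 == (let y = true in 9)) else ((8 < 4) || ((\z.true) 8))) then ((\u.1) true) else (((\v.v) (1 - 9)) * ((\w.0) (\p.p))))
step 2: [delta@0.0] (if (if false then (2 == (let y = true in 9)) else ((8 < 4) || ((\z.true) 8))) then ((\u.1) true) else (((\v.v) (1 - 9)) * ((\w.0) (\p.p))))
step 3: [if@0] (if ((8 < 4) || ((\z.true) 8)) then ((\u.1) true) else (((\v.v) (1 - 9)) * ((\w.0) (\p.p))))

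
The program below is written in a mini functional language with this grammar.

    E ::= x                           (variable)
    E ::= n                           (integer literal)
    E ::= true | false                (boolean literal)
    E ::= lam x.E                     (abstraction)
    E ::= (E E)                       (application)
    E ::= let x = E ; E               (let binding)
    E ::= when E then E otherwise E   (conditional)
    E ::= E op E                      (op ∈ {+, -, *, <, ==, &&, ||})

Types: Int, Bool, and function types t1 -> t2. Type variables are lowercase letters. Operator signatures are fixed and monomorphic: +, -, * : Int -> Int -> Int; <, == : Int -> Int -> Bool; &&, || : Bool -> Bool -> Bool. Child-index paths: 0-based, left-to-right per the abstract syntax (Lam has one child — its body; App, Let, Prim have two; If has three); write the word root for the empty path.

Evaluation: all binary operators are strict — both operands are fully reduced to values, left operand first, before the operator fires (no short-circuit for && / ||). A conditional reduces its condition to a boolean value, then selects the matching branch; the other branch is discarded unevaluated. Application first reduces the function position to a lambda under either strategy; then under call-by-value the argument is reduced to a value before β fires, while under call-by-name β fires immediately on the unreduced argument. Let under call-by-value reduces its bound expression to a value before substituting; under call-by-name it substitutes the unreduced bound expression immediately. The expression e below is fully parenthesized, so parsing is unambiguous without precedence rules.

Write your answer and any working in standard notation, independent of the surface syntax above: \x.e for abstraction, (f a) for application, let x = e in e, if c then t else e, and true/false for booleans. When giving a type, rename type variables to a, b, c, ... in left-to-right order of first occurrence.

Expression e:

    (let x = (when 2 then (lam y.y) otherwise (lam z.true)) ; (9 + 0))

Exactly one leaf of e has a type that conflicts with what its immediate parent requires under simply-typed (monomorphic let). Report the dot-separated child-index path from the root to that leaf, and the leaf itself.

Answer: 0.0 : 2

Working:
  unify Int ~ Bool
  FAIL: mismatch Int ~ Bool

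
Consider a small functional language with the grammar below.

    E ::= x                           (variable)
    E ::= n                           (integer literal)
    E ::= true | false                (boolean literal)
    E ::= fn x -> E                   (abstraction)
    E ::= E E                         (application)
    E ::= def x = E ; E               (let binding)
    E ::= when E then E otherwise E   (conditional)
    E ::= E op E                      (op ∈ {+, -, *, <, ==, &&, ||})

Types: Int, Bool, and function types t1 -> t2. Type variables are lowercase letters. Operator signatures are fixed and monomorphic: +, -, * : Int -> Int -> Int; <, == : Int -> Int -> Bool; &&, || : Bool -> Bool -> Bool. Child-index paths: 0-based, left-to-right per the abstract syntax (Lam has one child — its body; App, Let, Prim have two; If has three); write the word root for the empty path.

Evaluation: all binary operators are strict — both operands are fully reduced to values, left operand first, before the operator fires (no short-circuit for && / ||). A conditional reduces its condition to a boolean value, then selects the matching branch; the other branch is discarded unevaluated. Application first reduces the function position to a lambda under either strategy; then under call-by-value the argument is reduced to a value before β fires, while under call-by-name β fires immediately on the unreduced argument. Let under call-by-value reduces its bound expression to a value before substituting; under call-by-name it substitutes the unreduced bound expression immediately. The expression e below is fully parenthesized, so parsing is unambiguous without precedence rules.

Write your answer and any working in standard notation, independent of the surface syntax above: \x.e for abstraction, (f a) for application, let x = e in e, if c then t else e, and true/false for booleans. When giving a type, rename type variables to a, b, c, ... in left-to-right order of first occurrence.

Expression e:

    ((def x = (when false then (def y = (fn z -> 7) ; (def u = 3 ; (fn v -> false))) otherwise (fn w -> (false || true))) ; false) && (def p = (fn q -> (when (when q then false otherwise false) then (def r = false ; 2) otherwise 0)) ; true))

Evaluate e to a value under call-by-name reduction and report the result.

Answer: false

Derivation:
step 0: ((let x = (if false then (let y = (\z.7) in (let u = 3 in (\v.false))) else (\w.(false || true))) in false) && (let p = (\q.(if (if q then false else false) then (let r = false in 2) else 0)) in true))
step 1: [let@0] (false && (let p = (\q.(if (if q then false else false) then (let r = false in 2) else 0)) in true))
step 2: [let@1] (false && true)
step 3: [delta@root] false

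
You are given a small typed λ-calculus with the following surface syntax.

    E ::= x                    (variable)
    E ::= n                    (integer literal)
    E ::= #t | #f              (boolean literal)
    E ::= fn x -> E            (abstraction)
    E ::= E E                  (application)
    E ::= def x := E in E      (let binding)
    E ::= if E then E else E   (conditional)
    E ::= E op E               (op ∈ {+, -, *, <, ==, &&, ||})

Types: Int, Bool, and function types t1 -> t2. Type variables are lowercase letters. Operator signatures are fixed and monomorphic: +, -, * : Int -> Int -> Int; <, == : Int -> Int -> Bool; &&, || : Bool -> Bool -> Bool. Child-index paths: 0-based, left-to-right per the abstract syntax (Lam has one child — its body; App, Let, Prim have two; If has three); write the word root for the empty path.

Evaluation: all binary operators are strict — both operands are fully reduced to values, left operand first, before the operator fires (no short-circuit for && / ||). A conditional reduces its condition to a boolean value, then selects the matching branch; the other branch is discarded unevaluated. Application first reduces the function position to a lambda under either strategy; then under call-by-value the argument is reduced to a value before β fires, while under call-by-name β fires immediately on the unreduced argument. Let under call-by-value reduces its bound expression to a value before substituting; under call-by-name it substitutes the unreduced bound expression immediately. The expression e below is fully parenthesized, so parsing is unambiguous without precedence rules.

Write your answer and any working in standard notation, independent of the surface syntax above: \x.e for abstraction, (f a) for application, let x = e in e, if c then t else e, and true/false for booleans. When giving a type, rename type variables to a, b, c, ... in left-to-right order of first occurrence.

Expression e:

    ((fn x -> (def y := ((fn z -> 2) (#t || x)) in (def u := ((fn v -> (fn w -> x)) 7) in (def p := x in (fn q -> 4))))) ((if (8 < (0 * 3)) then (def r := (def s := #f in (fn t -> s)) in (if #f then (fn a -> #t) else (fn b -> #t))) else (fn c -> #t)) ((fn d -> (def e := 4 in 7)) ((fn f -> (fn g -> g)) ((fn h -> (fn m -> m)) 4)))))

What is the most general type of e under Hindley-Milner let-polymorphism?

Derivation:
\z._ : b -> Int
  unify Bool ~ Bool
x : a
  unify a ~ Bool
  unify b -> Int ~ Bool -> c
  unify b ~ Bool
  unify Int ~ c
_ _ : Int
let y : Int
x : Bool
\w._ : e -> Bool
\v._ : d -> e -> Bool
  unify d -> e -> Bool ~ Int -> f
  unify d ~ Int
  unify e -> Bool ~ f
_ _ : e -> Bool
let u : forall. e -> Bool
x : Bool
let p : Bool
\q._ : g -> Int
\x._ : Bool -> g -> Int
  unify Int ~ Int
  unify Int ~ Int
  unify Int ~ Int
  unify Int ~ Int
  unify Bool ~ Bool
let s : Bool
s : Bool
\t._ : h -> Bool
let r : forall. h -> Bool
  unify Bool ~ Bool
\a._ : i -> Bool
\b._ : j -> Bool
  unify i -> Bool ~ j -> Bool
  unify i ~ j
  unify Bool ~ Bool
\c._ : k -> Bool
  unify j -> Bool ~ k -> Bool
  unify j ~ k
  unify Bool ~ Bool
let e : Int
\d._ : l -> Int
g : n
\g._ : n -> n
\f._ : m -> n -> n
m : p
\m._ : p -> p
\h._ : o -> p -> p
  unify o -> p -> p ~ Int -> q
  unify o ~ Int
  unify p -> p ~ q
_ _ : p -> p
  unify m -> n -> n ~ (p -> p) -> r
  unify m ~ p -> p
  unify n -> n ~ r
_ _ : n -> n
  unify l -> Int ~ (n -> n) -> s
  unify l ~ n -> n
  unify Int ~ s
_ _ : Int
  unify k -> Bool ~ Int -> t
  unify k ~ Int
  unify Bool ~ t
_ _ : Bool
  unify Bool -> g -> Int ~ Bool -> u
  unify Bool ~ Bool
  unify g -> Int ~ u
_ _ : g -> Int

Answer: a -> Int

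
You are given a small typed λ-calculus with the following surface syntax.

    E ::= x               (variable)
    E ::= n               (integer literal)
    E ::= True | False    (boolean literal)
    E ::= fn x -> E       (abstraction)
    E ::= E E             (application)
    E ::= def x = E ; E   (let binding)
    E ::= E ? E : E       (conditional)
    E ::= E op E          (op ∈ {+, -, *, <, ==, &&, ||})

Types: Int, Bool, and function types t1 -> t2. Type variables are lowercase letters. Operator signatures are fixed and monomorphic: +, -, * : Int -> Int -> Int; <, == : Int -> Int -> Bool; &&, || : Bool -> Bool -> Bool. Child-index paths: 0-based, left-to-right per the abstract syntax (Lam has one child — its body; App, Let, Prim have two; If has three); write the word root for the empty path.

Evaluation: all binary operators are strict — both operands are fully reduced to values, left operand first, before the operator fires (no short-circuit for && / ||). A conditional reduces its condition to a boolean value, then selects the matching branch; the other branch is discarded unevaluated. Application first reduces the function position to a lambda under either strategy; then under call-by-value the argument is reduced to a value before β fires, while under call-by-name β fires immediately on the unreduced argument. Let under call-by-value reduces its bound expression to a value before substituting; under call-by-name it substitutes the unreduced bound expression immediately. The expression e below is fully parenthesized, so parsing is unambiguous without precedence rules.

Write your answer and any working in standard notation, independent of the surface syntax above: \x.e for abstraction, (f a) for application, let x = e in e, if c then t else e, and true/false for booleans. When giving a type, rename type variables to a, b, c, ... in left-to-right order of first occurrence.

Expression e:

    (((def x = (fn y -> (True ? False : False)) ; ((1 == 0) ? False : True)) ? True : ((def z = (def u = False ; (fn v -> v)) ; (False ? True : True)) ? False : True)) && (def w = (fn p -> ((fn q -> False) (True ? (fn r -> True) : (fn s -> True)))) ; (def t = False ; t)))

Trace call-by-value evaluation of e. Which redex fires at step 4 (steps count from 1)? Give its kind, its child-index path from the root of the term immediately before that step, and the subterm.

Derivation:
step 0: ((if (let x = (\y.(if true then false else false)) in (if (1 == 0) then false else true)) then true else (if (let z = (let u = false in (\v.v)) in (if false then true else true)) then false else true)) && (let w = (\p.((\q.false) (if true then (\r.true) else (\s.true)))) in (let t = false in t)))
step 1: [let@0.0] ((if (if (1 == 0) then false else true) then true else (if (let z = (let u = false in (\v.v)) in (if false then true else true)) then false else true)) && (let w = (\p.((\q.false) (if true then (\r.true) else (\s.true)))) in (let t = false in t)))
step 2: [delta@0.0.0] ((if (if false then false else true) then true else (if (let z = (let u = false in (\v.v)) in (if false then true else true)) then false else true)) && (let w = (\p.((\q.false) (if true then (\r.true) else (\s.true)))) in (let t = false in t)))
step 3: [if@0.0] ((if true then true else (if (let z = (let u = false in (\v.v)) in (if false then true else true)) then false else true)) && (let w = (\p.((\q.false) (if true then (\r.true) else (\s.true)))) in (let t = false in t)))
step 4: [if@0] (true && (let w = (\p.((\q.false) (if true then (\r.true) else (\s.true)))) in (let t = false in t)))

Answer: if at 0 : (if true then true else (if (let z = (let u = false in (\v.v)) in (if false then true else true)) then false else true))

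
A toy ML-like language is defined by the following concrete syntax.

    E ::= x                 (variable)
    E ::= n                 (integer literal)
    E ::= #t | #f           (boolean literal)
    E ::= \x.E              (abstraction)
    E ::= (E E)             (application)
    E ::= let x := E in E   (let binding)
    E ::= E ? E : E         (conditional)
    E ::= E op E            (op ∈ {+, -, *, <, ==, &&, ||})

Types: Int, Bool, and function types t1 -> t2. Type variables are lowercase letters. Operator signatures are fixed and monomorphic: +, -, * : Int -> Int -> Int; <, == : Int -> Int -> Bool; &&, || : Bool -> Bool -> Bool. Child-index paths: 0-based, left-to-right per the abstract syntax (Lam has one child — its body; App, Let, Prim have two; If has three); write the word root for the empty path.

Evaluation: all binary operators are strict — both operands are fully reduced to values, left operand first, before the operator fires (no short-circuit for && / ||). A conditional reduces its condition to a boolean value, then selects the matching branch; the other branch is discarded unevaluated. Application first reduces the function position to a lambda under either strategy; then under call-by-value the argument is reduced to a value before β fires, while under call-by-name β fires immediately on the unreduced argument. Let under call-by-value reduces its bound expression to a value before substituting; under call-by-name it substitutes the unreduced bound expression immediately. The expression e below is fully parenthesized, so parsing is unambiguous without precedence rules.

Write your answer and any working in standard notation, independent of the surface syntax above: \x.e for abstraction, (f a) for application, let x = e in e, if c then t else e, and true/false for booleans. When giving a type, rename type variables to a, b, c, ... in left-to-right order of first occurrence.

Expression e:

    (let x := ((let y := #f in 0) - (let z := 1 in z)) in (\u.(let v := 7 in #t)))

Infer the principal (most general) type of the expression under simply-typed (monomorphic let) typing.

Answer: a -> Bool

Working:
let y : Bool
  unify Int ~ Int
let z : Int
z : Int
  unify Int ~ Int
let x : Int
let v : Int
\u._ : a -> Bool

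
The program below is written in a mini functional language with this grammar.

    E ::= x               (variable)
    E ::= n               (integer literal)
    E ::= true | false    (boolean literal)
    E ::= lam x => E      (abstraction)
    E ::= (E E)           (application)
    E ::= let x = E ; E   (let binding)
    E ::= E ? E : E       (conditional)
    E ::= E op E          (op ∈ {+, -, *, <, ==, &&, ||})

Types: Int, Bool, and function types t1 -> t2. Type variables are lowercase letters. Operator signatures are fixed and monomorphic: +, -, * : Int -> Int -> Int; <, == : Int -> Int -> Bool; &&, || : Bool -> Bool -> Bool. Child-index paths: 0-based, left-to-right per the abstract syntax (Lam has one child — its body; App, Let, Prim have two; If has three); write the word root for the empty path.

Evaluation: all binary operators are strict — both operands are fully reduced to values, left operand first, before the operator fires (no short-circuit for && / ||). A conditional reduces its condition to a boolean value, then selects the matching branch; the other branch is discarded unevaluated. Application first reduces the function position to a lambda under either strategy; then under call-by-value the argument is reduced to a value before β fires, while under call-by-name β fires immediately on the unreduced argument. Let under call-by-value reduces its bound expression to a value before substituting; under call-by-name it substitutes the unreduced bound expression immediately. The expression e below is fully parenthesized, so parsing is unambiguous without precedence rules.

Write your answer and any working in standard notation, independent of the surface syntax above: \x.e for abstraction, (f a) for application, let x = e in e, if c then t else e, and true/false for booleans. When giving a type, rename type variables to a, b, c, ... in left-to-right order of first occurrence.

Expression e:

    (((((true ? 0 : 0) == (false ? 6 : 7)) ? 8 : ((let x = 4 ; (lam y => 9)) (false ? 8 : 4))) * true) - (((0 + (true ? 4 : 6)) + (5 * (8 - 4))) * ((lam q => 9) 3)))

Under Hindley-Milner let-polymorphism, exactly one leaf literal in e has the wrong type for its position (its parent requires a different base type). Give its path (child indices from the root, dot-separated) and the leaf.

Derivation:
  unify Bool ~ Bool
  unify Int ~ Int
  unify Int ~ Int
  unify Bool ~ Bool
  unify Int ~ Int
  unify Int ~ Int
  unify Bool ~ Bool
let x : Int
\y._ : a -> Int
  unify Bool ~ Bool
  unify Int ~ Int
  unify a -> Int ~ Int -> b
  unify a ~ Int
  unify Int ~ b
_ _ : Int
  unify Int ~ Int
  unify Int ~ Int
  unify Bool ~ Int
  FAIL: mismatch Bool ~ Int

Answer: 0.1 : true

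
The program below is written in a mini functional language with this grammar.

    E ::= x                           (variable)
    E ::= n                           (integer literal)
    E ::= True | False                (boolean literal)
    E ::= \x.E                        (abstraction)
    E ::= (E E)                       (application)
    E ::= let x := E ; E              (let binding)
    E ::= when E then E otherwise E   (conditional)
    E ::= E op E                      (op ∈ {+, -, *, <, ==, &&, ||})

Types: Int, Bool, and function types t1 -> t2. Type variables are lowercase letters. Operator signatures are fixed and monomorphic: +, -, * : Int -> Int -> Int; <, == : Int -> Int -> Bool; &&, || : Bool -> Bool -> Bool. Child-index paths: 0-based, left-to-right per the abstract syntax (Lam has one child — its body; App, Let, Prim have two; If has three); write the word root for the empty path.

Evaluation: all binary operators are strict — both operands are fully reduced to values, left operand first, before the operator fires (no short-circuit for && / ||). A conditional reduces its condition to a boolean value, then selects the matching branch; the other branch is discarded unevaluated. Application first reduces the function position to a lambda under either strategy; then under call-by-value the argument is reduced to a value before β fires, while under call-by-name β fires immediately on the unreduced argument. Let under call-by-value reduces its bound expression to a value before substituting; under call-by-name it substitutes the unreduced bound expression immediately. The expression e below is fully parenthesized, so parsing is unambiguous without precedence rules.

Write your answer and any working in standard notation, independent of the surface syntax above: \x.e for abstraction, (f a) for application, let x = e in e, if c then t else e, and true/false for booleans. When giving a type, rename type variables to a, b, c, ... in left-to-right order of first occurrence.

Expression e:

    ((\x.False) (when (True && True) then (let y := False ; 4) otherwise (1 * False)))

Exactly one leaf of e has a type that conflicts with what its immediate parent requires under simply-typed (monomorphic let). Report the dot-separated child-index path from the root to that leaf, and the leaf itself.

Derivation:
\x._ : a -> Bool
  unify Bool ~ Bool
  unify Bool ~ Bool
  unify Bool ~ Bool
let y : Bool
  unify Int ~ Int
  unify Bool ~ Int
  FAIL: mismatch Bool ~ Int

Answer: 1.2.1 : false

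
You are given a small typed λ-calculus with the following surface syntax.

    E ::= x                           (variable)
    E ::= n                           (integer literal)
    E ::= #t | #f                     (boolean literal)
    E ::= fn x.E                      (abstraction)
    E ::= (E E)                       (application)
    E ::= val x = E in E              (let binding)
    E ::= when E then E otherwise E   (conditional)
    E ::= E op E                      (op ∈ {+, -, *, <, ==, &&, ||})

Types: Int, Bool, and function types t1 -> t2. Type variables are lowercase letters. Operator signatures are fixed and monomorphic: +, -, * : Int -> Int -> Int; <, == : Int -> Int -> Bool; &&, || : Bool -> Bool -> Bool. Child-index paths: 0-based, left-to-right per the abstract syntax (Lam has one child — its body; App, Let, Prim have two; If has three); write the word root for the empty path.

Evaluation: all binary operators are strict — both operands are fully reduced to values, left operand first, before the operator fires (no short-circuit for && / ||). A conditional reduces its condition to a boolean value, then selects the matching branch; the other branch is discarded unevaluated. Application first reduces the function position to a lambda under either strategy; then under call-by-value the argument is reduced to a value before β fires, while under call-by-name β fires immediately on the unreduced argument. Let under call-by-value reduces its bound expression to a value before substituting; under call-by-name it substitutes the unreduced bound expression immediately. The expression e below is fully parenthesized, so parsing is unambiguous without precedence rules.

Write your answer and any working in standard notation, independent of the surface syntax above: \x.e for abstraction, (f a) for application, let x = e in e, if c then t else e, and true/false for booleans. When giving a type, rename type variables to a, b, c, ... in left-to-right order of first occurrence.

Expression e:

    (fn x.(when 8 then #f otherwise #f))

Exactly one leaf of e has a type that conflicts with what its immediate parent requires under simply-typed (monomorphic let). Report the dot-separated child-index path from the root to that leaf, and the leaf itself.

Answer: 0.0 : 8

Derivation:
  unify Int ~ Bool
  FAIL: mismatch Int ~ Bool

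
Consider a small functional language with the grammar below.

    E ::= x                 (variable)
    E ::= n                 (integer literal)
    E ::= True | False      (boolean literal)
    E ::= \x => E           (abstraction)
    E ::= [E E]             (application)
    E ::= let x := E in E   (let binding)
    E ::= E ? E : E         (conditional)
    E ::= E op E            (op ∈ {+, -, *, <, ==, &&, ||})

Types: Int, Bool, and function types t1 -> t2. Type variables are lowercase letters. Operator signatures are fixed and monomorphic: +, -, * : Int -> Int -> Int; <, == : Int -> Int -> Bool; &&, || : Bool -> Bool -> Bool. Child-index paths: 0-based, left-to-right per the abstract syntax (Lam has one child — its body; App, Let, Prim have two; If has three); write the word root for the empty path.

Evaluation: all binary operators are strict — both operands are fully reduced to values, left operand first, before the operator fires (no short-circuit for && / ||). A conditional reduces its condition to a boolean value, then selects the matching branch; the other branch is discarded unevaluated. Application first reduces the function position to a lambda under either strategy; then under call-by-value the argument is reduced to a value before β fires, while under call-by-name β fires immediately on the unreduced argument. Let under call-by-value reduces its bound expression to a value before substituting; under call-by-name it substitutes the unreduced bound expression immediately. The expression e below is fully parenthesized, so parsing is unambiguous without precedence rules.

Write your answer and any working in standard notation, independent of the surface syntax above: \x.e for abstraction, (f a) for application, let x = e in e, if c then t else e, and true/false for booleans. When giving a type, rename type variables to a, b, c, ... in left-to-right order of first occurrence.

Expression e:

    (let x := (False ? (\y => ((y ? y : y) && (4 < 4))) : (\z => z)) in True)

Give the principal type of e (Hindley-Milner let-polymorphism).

Answer: Bool

Derivation:
  unify Bool ~ Bool
y : a
  unify a ~ Bool
y : Bool
y : Bool
  unify Bool ~ Bool
  unify Bool ~ Bool
  unify Int ~ Int
  unify Int ~ Int
  unify Bool ~ Bool
\y._ : Bool -> Bool
z : b
\z._ : b -> b
  unify Bool -> Bool ~ b -> b
  unify Bool ~ b
  unify Bool ~ Bool
let x : Bool -> Bool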